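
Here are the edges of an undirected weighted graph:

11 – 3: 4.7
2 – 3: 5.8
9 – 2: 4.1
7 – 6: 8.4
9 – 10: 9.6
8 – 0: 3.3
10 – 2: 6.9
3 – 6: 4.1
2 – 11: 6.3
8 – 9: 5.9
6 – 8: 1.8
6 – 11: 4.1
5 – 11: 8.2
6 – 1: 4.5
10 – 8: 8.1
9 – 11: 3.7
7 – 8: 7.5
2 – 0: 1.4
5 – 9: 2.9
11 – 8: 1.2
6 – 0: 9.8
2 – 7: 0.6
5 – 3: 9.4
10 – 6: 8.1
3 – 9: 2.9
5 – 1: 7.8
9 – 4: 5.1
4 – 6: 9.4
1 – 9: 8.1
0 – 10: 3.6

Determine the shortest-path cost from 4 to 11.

8.8

Candidate routes:
4 - 9 - 11: 5.1+3.7 = 8.8
4 - 9 - 8 - 11: 5.1+5.9+1.2 = 12.2
The minimum is 8.8 via 4 - 9 - 11.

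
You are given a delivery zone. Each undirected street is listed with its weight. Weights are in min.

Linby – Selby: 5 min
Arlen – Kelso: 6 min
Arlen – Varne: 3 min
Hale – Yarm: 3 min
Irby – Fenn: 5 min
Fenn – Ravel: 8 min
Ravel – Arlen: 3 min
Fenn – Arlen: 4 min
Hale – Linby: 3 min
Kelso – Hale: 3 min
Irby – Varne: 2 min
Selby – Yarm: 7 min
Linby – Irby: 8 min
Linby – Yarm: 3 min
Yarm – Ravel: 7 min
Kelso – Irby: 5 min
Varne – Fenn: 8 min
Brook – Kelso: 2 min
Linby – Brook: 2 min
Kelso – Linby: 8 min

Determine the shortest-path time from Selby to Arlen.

15 min

Compare a few routes:
Selby - Linby - Hale - Kelso - Arlen: 5+3+3+6 = 17
Selby - Linby - Brook - Kelso - Arlen: 5+2+2+6 = 15
Selby - Yarm - Ravel - Arlen: 7+7+3 = 17
The minimum is 15 min via Selby - Linby - Brook - Kelso - Arlen.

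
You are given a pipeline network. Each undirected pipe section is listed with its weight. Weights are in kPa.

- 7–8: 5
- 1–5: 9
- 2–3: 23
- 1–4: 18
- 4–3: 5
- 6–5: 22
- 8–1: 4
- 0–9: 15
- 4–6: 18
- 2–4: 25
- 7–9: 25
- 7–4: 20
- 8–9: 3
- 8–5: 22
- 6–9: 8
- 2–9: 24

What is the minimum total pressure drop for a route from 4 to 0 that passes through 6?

41 kPa

Shortest 4→6: 4–6 = 18
Best 6 to 0: 6–9–0 costing 23
Total via 6: 18 + 23 = 41 kPa.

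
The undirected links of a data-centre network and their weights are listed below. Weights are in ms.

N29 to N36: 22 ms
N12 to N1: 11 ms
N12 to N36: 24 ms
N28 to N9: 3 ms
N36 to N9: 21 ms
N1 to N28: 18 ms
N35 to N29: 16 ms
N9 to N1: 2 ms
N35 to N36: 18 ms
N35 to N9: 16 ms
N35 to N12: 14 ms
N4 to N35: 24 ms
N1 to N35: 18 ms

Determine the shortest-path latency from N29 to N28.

Running Dijkstra from N29:
N29: 0
N35: 16  (via N29)
N36: 22  (via N29)
N12: 30  (via N35)
N9: 32  (via N35)
N1: 34  (via N35)
N28: 35  (via N9)
Shortest route: N29–N35–N9–N28 = 35 ms.

35 ms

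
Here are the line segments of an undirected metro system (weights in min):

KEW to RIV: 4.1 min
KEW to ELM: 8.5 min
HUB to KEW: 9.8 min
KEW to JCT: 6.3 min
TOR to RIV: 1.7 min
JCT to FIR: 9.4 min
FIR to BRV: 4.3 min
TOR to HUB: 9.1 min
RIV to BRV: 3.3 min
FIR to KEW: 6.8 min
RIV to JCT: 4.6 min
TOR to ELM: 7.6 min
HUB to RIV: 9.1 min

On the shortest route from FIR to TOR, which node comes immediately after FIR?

Enumerating some paths:
FIR–KEW–RIV–TOR: 6.8+4.1+1.7 = 12.6
FIR–JCT–RIV–TOR: 9.4+4.6+1.7 = 15.7
FIR–BRV–RIV–TOR: 4.3+3.3+1.7 = 9.3
Cheapest is FIR–BRV–RIV–TOR at 9.3 min.
So from FIR the first move is to BRV.

BRV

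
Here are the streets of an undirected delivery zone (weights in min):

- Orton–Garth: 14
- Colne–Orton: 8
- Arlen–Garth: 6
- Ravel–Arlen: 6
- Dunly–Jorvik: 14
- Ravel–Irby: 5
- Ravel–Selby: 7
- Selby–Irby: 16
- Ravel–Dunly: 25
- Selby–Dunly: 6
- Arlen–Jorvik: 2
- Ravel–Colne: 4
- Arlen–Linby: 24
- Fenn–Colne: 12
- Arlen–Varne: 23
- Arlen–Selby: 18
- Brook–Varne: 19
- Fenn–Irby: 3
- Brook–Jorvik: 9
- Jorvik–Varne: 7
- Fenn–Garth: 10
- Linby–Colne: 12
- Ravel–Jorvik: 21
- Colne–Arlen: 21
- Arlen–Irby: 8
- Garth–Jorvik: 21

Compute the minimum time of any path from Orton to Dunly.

Settle nodes by increasing distance from Orton:
Orton: 0
Colne: 8  (via Orton)
Ravel: 12  (via Colne)
Garth: 14  (via Orton)
Irby: 17  (via Ravel)
Arlen: 18  (via Ravel)
Selby: 19  (via Ravel)
Linby: 20  (via Colne)
Jorvik: 20  (via Arlen)
Fenn: 20  (via Colne)
Dunly: 25  (via Selby)
Shortest route: Orton → Colne → Ravel → Selby → Dunly = 25 min.

25 min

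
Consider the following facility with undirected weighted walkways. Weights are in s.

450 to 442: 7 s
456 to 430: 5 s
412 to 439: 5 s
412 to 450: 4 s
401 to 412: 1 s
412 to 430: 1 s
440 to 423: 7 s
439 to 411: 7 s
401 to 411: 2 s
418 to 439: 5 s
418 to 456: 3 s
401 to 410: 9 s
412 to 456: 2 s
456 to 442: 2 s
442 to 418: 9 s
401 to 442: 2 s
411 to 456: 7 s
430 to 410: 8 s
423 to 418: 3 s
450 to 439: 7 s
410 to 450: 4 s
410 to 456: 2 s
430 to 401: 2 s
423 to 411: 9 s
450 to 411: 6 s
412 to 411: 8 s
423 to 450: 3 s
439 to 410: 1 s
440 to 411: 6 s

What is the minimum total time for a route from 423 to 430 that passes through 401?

10 s

Best 423 to 401: 423–450–412–401 costing 8
Shortest 401→430: 401–430 = 2
Total via 401: 8 + 2 = 10 s.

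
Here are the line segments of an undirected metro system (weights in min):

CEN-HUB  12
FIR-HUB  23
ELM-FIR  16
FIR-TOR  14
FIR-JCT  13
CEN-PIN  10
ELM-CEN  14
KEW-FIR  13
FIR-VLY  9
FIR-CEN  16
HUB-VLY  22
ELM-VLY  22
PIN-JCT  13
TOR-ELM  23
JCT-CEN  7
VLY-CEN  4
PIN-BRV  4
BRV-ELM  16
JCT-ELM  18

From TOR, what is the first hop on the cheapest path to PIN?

FIR

Compare a few routes:
TOR–FIR–VLY–CEN–PIN: 14+9+4+10 = 37
TOR–FIR–JCT–PIN: 14+13+13 = 40
TOR–FIR–CEN–PIN: 14+16+10 = 40
Cheapest is TOR–FIR–VLY–CEN–PIN at 37 min.
So from TOR the first move is to FIR.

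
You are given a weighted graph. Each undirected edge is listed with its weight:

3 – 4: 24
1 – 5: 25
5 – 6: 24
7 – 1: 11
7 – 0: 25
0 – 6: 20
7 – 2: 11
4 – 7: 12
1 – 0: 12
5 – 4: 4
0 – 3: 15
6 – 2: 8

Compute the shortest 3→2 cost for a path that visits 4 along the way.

47

Best 3 to 4: 3–4 costing 24
Shortest 4→2: 4–7–2 = 23
Total via 4: 24 + 23 = 47.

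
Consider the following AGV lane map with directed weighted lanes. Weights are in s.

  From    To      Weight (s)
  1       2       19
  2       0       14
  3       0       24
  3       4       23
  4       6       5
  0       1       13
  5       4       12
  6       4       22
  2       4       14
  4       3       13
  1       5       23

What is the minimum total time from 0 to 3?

Enumerating some paths:
0 → 1 → 2 → 4 → 3: 13+19+14+13 = 59
0 → 1 → 5 → 4 → 3: 13+23+12+13 = 61
Cheapest is 0 → 1 → 2 → 4 → 3 at 59 s.

59 s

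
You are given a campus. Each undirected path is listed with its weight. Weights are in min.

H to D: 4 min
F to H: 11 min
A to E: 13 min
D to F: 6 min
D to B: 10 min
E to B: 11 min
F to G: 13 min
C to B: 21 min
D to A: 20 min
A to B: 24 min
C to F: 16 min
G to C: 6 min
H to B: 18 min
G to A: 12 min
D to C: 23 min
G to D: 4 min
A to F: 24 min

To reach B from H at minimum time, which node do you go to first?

D

Candidate routes:
H - D - B: 4+10 = 14
H - F - D - B: 11+6+10 = 27
H - B: 18 = 18
H - D - G - C - B: 4+4+6+21 = 35
The minimum is 14 min via H - D - B.
So from H the first move is to D.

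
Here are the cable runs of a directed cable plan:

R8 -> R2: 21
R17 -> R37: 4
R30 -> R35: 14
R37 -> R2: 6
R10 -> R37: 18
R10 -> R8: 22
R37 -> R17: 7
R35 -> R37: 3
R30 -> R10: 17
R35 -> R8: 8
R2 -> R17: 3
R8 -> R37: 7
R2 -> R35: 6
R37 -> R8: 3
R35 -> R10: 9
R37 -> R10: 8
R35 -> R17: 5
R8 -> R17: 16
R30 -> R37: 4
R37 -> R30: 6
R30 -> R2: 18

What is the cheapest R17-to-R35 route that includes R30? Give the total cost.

24

Shortest R17→R30: R17 → R37 → R30 = 10
Best R30 to R35: R30 → R35 costing 14
Total via R30: 10 + 14 = 24.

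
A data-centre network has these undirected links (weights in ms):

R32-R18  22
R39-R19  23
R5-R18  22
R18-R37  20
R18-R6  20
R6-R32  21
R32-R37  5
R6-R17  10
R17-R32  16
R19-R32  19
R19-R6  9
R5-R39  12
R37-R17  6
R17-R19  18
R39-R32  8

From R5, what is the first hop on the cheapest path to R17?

R39

Enumerating some paths:
R5 → R39 → R32 → R17: 12+8+16 = 36
R5 → R39 → R32 → R37 → R17: 12+8+5+6 = 31
Cheapest is R5 → R39 → R32 → R37 → R17 at 31 ms.
So from R5 the first move is to R39.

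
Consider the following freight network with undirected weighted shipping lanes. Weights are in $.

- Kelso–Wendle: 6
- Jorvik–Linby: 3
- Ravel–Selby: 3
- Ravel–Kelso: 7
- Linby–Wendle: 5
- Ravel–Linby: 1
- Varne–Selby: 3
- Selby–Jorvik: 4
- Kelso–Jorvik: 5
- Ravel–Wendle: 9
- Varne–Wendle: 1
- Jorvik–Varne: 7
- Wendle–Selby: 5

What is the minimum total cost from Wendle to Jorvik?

Running Dijkstra from Wendle:
Wendle: 0
Varne: 1  (via Wendle)
Selby: 4  (via Varne)
Linby: 5  (via Wendle)
Kelso: 6  (via Wendle)
Ravel: 6  (via Linby)
Jorvik: 8  (via Varne)
Shortest route: Wendle → Varne → Jorvik = $8.

$8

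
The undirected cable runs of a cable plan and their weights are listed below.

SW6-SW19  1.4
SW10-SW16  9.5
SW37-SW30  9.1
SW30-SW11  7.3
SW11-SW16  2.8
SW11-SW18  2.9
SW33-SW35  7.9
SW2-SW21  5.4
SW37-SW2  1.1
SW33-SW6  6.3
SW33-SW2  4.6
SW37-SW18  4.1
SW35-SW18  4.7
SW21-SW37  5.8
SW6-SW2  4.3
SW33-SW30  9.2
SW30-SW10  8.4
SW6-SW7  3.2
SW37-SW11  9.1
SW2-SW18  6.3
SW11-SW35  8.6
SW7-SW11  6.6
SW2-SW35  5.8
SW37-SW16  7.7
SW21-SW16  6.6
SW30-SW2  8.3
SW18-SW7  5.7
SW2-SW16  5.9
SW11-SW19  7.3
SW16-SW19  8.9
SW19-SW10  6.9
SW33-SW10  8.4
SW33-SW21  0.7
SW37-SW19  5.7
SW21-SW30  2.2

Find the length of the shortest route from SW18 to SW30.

Candidate routes:
SW18–SW11–SW30: 2.9+7.3 = 10.2
SW18–SW37–SW21–SW30: 4.1+5.8+2.2 = 12.1
The minimum is 10.2 via SW18–SW11–SW30.

10.2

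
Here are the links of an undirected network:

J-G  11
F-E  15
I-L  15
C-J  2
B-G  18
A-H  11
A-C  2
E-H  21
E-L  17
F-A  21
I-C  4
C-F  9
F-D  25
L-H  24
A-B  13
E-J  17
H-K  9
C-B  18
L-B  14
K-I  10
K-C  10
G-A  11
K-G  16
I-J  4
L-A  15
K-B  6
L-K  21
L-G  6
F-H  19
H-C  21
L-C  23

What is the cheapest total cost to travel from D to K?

44

Settle nodes by increasing distance from D:
D: 0
F: 25  (via D)
C: 34  (via F)
A: 36  (via C)
J: 36  (via C)
I: 38  (via C)
E: 40  (via F)
H: 44  (via F)
K: 44  (via C)
Shortest route: D → F → C → K = 44.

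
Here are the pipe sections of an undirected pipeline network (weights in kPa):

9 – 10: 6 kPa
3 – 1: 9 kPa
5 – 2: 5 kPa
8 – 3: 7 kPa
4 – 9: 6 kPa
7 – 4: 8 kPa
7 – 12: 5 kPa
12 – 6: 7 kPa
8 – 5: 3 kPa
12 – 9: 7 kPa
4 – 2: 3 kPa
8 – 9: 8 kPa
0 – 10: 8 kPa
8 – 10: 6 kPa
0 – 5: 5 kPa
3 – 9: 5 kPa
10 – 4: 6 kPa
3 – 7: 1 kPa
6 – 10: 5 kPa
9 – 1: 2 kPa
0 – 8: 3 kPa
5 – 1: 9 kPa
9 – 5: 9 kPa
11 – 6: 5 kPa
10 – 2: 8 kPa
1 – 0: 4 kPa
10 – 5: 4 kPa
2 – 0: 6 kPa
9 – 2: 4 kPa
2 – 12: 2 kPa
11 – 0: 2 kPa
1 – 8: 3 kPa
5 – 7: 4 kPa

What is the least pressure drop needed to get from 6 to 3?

Enumerating some paths:
6–10–9–3: 5+6+5 = 16
6–10–5–7–3: 5+4+4+1 = 14
6–12–7–3: 7+5+1 = 13
The minimum is 13 kPa via 6–12–7–3.

13 kPa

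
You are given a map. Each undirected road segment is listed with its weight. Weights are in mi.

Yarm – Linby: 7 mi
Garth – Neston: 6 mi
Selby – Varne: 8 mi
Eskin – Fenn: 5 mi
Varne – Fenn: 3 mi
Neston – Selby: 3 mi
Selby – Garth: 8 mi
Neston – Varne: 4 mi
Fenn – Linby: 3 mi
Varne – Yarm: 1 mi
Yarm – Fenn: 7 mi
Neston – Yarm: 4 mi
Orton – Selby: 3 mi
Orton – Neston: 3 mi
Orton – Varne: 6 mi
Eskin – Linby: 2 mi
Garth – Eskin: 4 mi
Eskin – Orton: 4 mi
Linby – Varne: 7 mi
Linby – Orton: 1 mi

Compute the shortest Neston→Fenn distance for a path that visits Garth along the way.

15 mi

Shortest Neston→Garth: Neston → Garth = 6
Best Garth to Fenn: Garth → Eskin → Fenn costing 9
Total via Garth: 6 + 9 = 15 mi.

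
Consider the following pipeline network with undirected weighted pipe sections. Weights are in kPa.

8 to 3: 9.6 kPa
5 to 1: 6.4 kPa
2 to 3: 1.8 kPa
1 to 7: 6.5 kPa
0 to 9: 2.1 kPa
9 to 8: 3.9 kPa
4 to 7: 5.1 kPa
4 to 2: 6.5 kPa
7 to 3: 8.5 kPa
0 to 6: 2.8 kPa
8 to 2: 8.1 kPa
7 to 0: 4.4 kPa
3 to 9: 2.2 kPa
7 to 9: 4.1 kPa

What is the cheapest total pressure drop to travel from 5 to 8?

Compare a few routes:
5 - 1 - 7 - 3 - 9 - 8: 6.4+6.5+8.5+2.2+3.9 = 27.5
5 - 1 - 7 - 9 - 8: 6.4+6.5+4.1+3.9 = 20.9
5 - 1 - 7 - 0 - 9 - 8: 6.4+6.5+4.4+2.1+3.9 = 23.3
The minimum is 20.9 kPa via 5 - 1 - 7 - 9 - 8.

20.9 kPa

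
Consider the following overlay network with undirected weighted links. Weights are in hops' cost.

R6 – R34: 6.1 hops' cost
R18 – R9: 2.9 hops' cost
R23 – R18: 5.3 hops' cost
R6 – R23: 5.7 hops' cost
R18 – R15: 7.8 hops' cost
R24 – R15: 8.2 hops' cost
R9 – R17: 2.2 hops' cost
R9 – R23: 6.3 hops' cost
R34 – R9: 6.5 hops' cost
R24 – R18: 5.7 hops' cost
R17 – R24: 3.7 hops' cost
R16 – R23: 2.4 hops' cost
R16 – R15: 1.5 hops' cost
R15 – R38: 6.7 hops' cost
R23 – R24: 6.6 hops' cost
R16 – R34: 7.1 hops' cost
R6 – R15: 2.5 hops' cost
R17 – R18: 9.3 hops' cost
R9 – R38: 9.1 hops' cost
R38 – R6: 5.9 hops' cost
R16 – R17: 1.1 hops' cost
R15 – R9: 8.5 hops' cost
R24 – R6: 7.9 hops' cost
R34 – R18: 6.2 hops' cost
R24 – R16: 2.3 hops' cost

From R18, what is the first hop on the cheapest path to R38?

R9

Candidate routes:
R18 → R9 → R38: 2.9+9.1 = 12
R18 → R9 → R17 → R16 → R15 → R38: 2.9+2.2+1.1+1.5+6.7 = 14.4
Cheapest is R18 → R9 → R38 at 12 hops' cost.
So from R18 the first move is to R9.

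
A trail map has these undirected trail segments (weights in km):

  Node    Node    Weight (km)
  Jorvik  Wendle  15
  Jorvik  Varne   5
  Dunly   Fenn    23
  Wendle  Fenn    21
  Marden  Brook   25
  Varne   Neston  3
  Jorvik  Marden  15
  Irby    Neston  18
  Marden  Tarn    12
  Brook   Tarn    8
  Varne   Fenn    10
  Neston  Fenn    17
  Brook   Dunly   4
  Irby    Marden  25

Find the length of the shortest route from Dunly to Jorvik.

Running Dijkstra from Dunly:
Dunly: 0
Brook: 4  (via Dunly)
Tarn: 12  (via Brook)
Fenn: 23  (via Dunly)
Marden: 24  (via Tarn)
Varne: 33  (via Fenn)
Neston: 36  (via Varne)
Jorvik: 38  (via Varne)
Shortest route: Dunly → Fenn → Varne → Jorvik = 38 km.

38 km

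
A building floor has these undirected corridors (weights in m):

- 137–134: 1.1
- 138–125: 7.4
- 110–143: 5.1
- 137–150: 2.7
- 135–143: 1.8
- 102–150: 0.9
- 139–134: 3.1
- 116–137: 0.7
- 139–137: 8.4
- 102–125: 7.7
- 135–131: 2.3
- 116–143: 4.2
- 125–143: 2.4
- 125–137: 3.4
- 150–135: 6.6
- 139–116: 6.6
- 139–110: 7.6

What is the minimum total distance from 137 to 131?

9 m

Compare a few routes:
137 - 150 - 135 - 131: 2.7+6.6+2.3 = 11.6
137 - 116 - 143 - 135 - 131: 0.7+4.2+1.8+2.3 = 9
137 - 125 - 143 - 135 - 131: 3.4+2.4+1.8+2.3 = 9.9
Cheapest is 137 - 116 - 143 - 135 - 131 at 9 m.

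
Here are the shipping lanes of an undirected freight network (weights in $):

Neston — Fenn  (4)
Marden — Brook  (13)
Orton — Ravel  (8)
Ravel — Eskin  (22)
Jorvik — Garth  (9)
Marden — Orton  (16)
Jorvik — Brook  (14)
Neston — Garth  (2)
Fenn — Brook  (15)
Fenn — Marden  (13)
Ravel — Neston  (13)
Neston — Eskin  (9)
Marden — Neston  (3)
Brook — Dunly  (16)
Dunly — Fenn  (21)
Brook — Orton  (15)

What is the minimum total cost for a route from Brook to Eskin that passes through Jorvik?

$34

Shortest Brook→Jorvik: Brook → Jorvik = 14
Best Jorvik to Eskin: Jorvik → Garth → Neston → Eskin costing 20
Total via Jorvik: 14 + 20 = $34.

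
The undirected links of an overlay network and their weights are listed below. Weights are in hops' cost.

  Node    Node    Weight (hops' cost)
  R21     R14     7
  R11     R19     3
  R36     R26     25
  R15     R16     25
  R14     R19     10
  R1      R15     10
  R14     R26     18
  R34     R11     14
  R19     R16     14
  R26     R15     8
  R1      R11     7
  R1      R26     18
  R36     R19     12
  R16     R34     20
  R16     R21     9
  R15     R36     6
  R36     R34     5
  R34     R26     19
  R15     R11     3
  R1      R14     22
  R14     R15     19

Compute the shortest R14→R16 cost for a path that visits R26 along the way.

46 hops' cost

Best R14 to R26: R14 → R26 costing 18
Best R26 to R16: R26 → R15 → R11 → R19 → R16 costing 28
Total via R26: 18 + 28 = 46 hops' cost.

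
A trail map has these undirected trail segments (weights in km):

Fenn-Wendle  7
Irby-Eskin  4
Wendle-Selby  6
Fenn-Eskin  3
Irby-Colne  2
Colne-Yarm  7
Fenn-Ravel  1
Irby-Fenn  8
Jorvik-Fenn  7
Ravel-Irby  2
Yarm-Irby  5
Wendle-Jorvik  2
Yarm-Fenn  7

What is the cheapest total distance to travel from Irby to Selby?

16 km

Candidate routes:
Irby - Ravel - Fenn - Jorvik - Wendle - Selby: 2+1+7+2+6 = 18
Irby - Ravel - Fenn - Wendle - Selby: 2+1+7+6 = 16
Cheapest is Irby - Ravel - Fenn - Wendle - Selby at 16 km.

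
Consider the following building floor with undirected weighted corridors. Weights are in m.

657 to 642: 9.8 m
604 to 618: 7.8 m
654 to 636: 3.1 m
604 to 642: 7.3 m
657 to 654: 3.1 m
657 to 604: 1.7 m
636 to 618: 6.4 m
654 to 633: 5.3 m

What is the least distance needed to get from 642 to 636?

15.2 m

Candidate routes:
642 - 604 - 657 - 654 - 636: 7.3+1.7+3.1+3.1 = 15.2
642 - 604 - 618 - 636: 7.3+7.8+6.4 = 21.5
642 - 657 - 654 - 636: 9.8+3.1+3.1 = 16
The minimum is 15.2 m via 642 - 604 - 657 - 654 - 636.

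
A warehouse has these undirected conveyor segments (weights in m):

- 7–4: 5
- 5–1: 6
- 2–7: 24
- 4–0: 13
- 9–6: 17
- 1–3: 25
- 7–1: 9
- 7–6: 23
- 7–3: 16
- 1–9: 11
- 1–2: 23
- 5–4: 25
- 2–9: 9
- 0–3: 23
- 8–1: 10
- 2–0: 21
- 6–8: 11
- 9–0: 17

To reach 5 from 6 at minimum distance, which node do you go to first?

Enumerating some paths:
6–9–1–5: 17+11+6 = 34
6–7–1–5: 23+9+6 = 38
6–8–1–5: 11+10+6 = 27
The minimum is 27 m via 6–8–1–5.
So from 6 the first move is to 8.

8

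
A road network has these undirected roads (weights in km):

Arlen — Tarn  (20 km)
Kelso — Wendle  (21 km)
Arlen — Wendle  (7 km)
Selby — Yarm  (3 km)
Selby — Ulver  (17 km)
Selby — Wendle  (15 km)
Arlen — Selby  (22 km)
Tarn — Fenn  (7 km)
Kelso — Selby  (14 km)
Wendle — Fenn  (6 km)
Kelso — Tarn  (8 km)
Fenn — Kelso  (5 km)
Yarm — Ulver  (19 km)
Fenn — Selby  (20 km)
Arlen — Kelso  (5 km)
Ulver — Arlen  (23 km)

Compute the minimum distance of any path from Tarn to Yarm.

25 km

Running Dijkstra from Tarn:
Tarn: 0
Fenn: 7  (via Tarn)
Kelso: 8  (via Tarn)
Arlen: 13  (via Kelso)
Wendle: 13  (via Fenn)
Selby: 22  (via Kelso)
Yarm: 25  (via Selby)
Shortest route: Tarn–Kelso–Selby–Yarm = 25 km.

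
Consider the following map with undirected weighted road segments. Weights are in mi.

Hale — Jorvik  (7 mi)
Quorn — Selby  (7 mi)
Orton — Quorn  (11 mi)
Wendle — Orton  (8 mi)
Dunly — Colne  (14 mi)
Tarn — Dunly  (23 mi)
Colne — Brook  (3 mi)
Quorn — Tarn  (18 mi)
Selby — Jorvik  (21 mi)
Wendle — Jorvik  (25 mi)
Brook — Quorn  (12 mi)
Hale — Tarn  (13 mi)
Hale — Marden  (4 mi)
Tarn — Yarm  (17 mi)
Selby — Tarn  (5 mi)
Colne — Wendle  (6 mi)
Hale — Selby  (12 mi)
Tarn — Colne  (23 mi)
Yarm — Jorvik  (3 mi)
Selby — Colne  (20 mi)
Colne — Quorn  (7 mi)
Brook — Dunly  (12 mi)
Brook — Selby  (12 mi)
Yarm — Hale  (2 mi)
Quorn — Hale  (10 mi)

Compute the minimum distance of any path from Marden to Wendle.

Settle nodes by increasing distance from Marden:
Marden: 0
Hale: 4  (via Marden)
Yarm: 6  (via Hale)
Jorvik: 9  (via Yarm)
Quorn: 14  (via Hale)
Selby: 16  (via Hale)
Tarn: 17  (via Hale)
Colne: 21  (via Quorn)
Brook: 24  (via Colne)
Orton: 25  (via Quorn)
Wendle: 27  (via Colne)
Shortest route: Marden–Hale–Quorn–Colne–Wendle = 27 mi.

27 mi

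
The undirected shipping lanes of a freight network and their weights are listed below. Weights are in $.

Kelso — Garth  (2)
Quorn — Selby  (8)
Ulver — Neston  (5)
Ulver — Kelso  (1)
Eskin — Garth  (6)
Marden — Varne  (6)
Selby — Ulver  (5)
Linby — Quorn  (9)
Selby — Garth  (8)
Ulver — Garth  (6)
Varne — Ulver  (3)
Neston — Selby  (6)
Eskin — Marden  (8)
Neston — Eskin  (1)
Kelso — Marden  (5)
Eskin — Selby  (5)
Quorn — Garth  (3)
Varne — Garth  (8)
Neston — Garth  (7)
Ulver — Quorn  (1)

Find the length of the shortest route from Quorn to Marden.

Candidate routes:
Quorn–Garth–Kelso–Marden: 3+2+5 = 10
Quorn–Ulver–Kelso–Marden: 1+1+5 = 7
Quorn–Ulver–Varne–Marden: 1+3+6 = 10
Cheapest is Quorn–Ulver–Kelso–Marden at $7.

$7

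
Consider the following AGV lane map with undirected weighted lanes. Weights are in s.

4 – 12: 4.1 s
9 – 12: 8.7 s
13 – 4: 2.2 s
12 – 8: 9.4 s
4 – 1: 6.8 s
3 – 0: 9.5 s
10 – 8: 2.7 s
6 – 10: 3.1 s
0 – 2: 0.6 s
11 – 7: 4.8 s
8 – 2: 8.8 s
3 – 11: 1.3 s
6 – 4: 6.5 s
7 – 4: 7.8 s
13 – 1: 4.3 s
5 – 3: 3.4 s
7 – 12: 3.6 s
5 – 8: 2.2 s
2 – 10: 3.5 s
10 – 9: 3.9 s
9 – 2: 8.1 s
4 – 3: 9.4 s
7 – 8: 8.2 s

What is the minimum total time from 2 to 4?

13.1 s

Candidate routes:
2 - 0 - 3 - 4: 0.6+9.5+9.4 = 19.5
2 - 10 - 6 - 4: 3.5+3.1+6.5 = 13.1
2 - 10 - 8 - 12 - 4: 3.5+2.7+9.4+4.1 = 19.7
The minimum is 13.1 s via 2 - 10 - 6 - 4.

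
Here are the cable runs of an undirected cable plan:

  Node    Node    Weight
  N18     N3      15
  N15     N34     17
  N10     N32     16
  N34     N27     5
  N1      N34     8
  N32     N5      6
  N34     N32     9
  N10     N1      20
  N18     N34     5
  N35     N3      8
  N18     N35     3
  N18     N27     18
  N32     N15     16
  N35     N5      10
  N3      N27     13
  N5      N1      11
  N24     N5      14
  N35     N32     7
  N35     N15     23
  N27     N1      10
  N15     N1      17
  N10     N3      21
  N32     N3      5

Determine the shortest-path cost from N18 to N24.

27

Settle nodes by increasing distance from N18:
N18: 0
N35: 3  (via N18)
N34: 5  (via N18)
N32: 10  (via N35)
N27: 10  (via N34)
N3: 11  (via N35)
N1: 13  (via N34)
N5: 13  (via N35)
N15: 22  (via N34)
N10: 26  (via N32)
N24: 27  (via N5)
Shortest route: N18–N35–N5–N24 = 27.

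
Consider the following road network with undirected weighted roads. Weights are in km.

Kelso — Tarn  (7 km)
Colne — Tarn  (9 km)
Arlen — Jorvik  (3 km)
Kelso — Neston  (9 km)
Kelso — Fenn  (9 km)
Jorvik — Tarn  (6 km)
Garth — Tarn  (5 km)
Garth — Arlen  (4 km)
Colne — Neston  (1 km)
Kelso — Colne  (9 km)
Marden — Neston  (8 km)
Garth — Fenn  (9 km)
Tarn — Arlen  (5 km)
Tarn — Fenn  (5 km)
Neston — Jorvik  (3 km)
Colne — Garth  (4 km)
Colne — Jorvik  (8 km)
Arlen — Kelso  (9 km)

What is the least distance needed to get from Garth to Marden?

13 km

Enumerating some paths:
Garth → Arlen → Jorvik → Neston → Marden: 4+3+3+8 = 18
Garth → Tarn → Jorvik → Neston → Marden: 5+6+3+8 = 22
Garth → Colne → Neston → Marden: 4+1+8 = 13
The minimum is 13 km via Garth → Colne → Neston → Marden.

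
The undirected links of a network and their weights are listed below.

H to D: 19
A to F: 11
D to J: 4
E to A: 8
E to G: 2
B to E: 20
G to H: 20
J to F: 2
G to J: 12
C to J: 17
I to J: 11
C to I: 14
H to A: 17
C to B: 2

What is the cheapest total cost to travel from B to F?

21

Enumerating some paths:
B–E–G–J–F: 20+2+12+2 = 36
B–C–I–J–F: 2+14+11+2 = 29
B–C–J–F: 2+17+2 = 21
B–E–A–F: 20+8+11 = 39
Cheapest is B–C–J–F at 21.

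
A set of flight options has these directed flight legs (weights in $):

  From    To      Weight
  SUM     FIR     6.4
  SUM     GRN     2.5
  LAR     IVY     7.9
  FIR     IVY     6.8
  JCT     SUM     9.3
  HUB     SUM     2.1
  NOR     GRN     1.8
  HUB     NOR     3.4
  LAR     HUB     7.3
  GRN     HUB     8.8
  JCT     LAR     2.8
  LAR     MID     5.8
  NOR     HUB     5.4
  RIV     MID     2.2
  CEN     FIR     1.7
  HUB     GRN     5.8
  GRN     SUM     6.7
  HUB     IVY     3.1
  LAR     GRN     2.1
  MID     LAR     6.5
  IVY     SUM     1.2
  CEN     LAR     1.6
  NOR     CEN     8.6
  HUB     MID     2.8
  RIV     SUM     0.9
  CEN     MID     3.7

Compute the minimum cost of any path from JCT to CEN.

$22.1

Candidate routes:
JCT → LAR → HUB → NOR → CEN: 2.8+7.3+3.4+8.6 = 22.1
JCT → LAR → GRN → HUB → NOR → CEN: 2.8+2.1+8.8+3.4+8.6 = 25.7
The minimum is $22.1 via JCT → LAR → HUB → NOR → CEN.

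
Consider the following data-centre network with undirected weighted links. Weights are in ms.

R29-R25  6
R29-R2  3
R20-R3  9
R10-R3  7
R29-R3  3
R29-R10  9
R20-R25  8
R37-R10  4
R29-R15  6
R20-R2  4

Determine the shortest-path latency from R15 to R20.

13 ms

Enumerating some paths:
R15 → R29 → R3 → R20: 6+3+9 = 18
R15 → R29 → R2 → R20: 6+3+4 = 13
R15 → R29 → R10 → R3 → R20: 6+9+7+9 = 31
R15 → R29 → R25 → R20: 6+6+8 = 20
The minimum is 13 ms via R15 → R29 → R2 → R20.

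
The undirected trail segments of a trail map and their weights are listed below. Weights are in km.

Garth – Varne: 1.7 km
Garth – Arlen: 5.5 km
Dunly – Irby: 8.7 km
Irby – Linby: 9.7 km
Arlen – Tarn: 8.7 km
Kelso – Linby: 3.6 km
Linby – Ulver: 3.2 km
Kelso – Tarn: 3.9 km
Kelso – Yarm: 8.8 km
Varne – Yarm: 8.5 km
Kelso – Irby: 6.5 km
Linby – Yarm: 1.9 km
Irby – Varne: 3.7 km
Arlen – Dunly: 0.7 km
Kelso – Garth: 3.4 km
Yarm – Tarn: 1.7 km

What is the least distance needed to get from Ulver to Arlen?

Running Dijkstra from Ulver:
Ulver: 0
Linby: 3.2  (via Ulver)
Yarm: 5.1  (via Linby)
Kelso: 6.8  (via Linby)
Tarn: 6.8  (via Yarm)
Garth: 10.2  (via Kelso)
Varne: 11.9  (via Garth)
Irby: 12.9  (via Linby)
Arlen: 15.5  (via Tarn)
Shortest route: Ulver → Linby → Yarm → Tarn → Arlen = 15.5 km.

15.5 km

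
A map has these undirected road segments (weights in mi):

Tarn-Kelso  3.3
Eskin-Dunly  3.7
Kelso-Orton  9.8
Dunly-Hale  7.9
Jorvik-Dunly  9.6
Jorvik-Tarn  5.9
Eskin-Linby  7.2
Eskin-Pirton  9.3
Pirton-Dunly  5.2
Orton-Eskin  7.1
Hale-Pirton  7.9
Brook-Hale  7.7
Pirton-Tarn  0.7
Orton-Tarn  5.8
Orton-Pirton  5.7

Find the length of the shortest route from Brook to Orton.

Candidate routes:
Brook–Hale–Pirton–Orton: 7.7+7.9+5.7 = 21.3
Brook–Hale–Dunly–Eskin–Orton: 7.7+7.9+3.7+7.1 = 26.4
Brook–Hale–Pirton–Tarn–Orton: 7.7+7.9+0.7+5.8 = 22.1
Brook–Hale–Dunly–Pirton–Orton: 7.7+7.9+5.2+5.7 = 26.5
The minimum is 21.3 mi via Brook–Hale–Pirton–Orton.

21.3 mi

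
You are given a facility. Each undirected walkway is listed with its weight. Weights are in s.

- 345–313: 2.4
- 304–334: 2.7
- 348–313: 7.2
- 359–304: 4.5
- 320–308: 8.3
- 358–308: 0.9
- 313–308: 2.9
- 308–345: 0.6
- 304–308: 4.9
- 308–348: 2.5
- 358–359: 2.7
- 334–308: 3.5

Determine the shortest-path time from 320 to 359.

Enumerating some paths:
320–308–358–359: 8.3+0.9+2.7 = 11.9
320–308–304–359: 8.3+4.9+4.5 = 17.7
The minimum is 11.9 s via 320–308–358–359.

11.9 s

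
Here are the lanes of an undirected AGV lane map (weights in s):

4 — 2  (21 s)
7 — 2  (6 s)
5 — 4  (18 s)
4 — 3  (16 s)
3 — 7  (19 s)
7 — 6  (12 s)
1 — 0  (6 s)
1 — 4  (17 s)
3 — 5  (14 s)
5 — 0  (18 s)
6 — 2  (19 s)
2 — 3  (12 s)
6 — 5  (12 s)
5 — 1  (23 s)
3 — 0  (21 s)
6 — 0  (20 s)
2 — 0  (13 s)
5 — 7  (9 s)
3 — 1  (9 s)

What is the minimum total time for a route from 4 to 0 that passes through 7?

Best 4 to 7: 4–5–7 costing 27
Best 7 to 0: 7–2–0 costing 19
Total via 7: 27 + 19 = 46 s.

46 s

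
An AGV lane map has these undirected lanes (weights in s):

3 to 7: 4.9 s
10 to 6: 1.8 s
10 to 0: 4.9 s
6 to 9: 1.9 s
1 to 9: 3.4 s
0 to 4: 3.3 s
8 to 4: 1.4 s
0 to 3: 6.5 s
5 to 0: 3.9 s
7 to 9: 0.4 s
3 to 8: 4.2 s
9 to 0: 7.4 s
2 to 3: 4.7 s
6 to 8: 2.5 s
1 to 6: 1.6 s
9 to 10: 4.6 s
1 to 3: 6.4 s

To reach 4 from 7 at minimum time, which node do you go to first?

Enumerating some paths:
7 - 9 - 1 - 6 - 8 - 4: 0.4+3.4+1.6+2.5+1.4 = 9.3
7 - 9 - 6 - 8 - 4: 0.4+1.9+2.5+1.4 = 6.2
Cheapest is 7 - 9 - 6 - 8 - 4 at 6.2 s.
So from 7 the first move is to 9.

9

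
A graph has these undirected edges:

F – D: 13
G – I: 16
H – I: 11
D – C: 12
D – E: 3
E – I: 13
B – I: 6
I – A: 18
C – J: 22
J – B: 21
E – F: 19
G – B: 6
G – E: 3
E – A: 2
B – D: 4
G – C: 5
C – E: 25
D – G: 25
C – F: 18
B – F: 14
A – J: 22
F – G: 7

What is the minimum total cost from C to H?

28

Shortest distances from C:
C: 0
G: 5  (via C)
E: 8  (via G)
A: 10  (via E)
B: 11  (via G)
D: 11  (via E)
F: 12  (via G)
I: 17  (via B)
J: 22  (via C)
H: 28  (via I)
Shortest route: C–G–B–I–H = 28.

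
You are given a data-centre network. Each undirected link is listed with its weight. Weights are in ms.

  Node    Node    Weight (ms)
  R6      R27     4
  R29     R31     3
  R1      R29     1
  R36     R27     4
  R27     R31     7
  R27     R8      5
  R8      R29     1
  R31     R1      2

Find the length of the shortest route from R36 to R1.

11 ms

Enumerating some paths:
R36 - R27 - R8 - R29 - R1: 4+5+1+1 = 11
R36 - R27 - R31 - R1: 4+7+2 = 13
Cheapest is R36 - R27 - R8 - R29 - R1 at 11 ms.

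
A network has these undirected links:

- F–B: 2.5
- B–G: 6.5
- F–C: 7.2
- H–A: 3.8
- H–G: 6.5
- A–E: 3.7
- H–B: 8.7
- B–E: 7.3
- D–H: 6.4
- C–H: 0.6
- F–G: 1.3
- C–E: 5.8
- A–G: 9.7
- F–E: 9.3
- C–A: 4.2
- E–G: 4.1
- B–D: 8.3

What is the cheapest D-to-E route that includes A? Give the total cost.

Shortest D→A: D–H–A = 10.2
Shortest A→E: A–E = 3.7
Total via A: 10.2 + 3.7 = 13.9.

13.9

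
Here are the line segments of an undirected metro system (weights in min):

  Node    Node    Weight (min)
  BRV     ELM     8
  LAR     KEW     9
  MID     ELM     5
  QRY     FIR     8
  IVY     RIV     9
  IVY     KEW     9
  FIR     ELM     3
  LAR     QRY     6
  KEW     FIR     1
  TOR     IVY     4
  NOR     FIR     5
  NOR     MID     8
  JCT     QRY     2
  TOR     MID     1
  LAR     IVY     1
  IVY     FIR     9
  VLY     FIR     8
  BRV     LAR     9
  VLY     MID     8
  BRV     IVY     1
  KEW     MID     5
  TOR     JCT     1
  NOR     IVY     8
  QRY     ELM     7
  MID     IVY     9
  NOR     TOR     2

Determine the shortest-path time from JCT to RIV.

14 min

Enumerating some paths:
JCT → TOR → IVY → RIV: 1+4+9 = 14
JCT → TOR → MID → IVY → RIV: 1+1+9+9 = 20
JCT → QRY → LAR → IVY → RIV: 2+6+1+9 = 18
Cheapest is JCT → TOR → IVY → RIV at 14 min.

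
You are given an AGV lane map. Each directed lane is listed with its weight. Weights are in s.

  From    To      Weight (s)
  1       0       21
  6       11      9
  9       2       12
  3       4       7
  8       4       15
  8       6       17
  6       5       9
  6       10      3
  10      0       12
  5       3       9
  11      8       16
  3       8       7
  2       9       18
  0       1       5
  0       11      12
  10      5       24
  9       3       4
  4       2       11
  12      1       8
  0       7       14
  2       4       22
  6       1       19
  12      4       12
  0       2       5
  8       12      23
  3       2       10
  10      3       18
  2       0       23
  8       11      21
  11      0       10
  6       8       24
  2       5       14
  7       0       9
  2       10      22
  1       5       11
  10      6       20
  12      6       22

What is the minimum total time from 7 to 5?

25 s

Settle nodes by increasing distance from 7:
7: 0
0: 9  (via 7)
1: 14  (via 0)
2: 14  (via 0)
11: 21  (via 0)
5: 25  (via 1)
Shortest route: 7–0–1–5 = 25 s.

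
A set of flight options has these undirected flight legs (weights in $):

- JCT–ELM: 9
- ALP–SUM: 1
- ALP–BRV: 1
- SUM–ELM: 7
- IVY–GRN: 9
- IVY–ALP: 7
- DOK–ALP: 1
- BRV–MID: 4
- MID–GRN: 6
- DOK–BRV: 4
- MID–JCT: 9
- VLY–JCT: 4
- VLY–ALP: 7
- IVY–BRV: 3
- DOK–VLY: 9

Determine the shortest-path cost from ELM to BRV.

$9

Enumerating some paths:
ELM → SUM → ALP → BRV: 7+1+1 = 9
ELM → SUM → ALP → DOK → BRV: 7+1+1+4 = 13
ELM → JCT → VLY → ALP → BRV: 9+4+7+1 = 21
ELM → SUM → ALP → IVY → BRV: 7+1+7+3 = 18
The minimum is $9 via ELM → SUM → ALP → BRV.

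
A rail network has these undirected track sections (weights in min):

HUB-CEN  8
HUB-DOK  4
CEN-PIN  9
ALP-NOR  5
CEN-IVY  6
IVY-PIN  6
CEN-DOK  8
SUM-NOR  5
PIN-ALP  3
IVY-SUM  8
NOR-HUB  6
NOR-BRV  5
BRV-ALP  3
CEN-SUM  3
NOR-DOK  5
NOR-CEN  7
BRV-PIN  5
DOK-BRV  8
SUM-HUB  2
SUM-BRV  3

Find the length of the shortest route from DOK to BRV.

8 min

Shortest distances from DOK:
DOK: 0
HUB: 4  (via DOK)
NOR: 5  (via DOK)
SUM: 6  (via HUB)
BRV: 8  (via DOK)
Shortest route: DOK → BRV = 8 min.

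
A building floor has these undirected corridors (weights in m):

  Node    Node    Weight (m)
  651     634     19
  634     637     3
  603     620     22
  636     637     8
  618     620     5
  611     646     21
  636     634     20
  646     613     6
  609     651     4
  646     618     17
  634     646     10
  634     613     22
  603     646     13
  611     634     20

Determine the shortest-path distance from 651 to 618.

Enumerating some paths:
651–634–646–603–620–618: 19+10+13+22+5 = 69
651–634–613–646–618: 19+22+6+17 = 64
651–634–646–618: 19+10+17 = 46
Cheapest is 651–634–646–618 at 46 m.

46 m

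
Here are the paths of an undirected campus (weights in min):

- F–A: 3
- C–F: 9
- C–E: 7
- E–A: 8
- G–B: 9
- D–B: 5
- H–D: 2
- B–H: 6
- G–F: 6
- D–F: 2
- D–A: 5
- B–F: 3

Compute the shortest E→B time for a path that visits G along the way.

26 min

Shortest E→G: E → A → F → G = 17
Shortest G→B: G → B = 9
Total via G: 17 + 9 = 26 min.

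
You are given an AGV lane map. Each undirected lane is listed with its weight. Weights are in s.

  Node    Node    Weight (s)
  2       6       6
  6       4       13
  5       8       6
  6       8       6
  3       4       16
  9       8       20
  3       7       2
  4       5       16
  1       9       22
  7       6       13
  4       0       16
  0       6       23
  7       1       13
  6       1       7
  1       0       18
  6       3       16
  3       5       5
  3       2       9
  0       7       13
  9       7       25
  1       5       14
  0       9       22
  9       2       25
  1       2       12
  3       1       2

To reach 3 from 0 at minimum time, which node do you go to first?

Enumerating some paths:
0–7–1–3: 13+13+2 = 28
0–7–3: 13+2 = 15
0–1–3: 18+2 = 20
The minimum is 15 s via 0–7–3.
So from 0 the first move is to 7.

7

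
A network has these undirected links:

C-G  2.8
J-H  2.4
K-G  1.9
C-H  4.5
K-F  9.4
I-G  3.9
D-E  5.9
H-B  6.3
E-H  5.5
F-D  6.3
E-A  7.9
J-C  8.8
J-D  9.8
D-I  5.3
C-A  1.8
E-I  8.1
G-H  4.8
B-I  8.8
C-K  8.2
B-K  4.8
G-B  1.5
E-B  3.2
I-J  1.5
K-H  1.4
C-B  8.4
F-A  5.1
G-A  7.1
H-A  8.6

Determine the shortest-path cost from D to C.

12

Running Dijkstra from D:
D: 0
I: 5.3  (via D)
E: 5.9  (via D)
F: 6.3  (via D)
J: 6.8  (via I)
B: 9.1  (via E)
G: 9.2  (via I)
H: 9.2  (via J)
K: 10.6  (via H)
A: 11.4  (via F)
C: 12  (via G)
Shortest route: D–I–G–C = 12.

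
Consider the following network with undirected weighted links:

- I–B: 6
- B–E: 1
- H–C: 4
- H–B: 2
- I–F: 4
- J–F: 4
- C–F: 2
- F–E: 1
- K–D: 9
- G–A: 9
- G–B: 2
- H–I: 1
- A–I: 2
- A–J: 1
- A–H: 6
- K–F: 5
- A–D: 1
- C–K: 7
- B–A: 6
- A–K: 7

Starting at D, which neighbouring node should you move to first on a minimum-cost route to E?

Enumerating some paths:
D → A → B → E: 1+6+1 = 8
D → A → I → F → E: 1+2+4+1 = 8
D → A → I → H → B → E: 1+2+1+2+1 = 7
D → A → H → B → E: 1+6+2+1 = 10
The minimum is 7 via D → A → I → H → B → E.
So from D the first move is to A.

A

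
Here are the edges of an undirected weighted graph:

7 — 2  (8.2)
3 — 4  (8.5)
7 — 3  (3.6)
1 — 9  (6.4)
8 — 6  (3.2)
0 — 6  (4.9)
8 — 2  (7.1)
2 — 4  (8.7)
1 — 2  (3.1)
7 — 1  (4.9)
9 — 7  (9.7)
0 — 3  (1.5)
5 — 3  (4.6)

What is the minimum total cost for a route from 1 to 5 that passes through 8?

Shortest 1→8: 1 → 2 → 8 = 10.2
Best 8 to 5: 8 → 6 → 0 → 3 → 5 costing 14.2
Total via 8: 10.2 + 14.2 = 24.4.

24.4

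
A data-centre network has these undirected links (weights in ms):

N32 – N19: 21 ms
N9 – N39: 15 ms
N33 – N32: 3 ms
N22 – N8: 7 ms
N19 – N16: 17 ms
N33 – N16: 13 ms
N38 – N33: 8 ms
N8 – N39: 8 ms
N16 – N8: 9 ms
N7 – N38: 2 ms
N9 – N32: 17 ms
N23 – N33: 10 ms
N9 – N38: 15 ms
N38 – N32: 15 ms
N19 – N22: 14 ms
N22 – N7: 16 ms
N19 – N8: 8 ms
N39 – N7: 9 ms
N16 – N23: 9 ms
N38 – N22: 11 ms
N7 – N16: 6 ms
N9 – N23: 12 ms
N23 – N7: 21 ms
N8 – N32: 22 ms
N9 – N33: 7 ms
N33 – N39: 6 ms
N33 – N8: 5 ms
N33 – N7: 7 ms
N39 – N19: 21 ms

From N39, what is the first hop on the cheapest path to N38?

Enumerating some paths:
N39 - N33 - N38: 6+8 = 14
N39 - N7 - N38: 9+2 = 11
Cheapest is N39 - N7 - N38 at 11 ms.
So from N39 the first move is to N7.

N7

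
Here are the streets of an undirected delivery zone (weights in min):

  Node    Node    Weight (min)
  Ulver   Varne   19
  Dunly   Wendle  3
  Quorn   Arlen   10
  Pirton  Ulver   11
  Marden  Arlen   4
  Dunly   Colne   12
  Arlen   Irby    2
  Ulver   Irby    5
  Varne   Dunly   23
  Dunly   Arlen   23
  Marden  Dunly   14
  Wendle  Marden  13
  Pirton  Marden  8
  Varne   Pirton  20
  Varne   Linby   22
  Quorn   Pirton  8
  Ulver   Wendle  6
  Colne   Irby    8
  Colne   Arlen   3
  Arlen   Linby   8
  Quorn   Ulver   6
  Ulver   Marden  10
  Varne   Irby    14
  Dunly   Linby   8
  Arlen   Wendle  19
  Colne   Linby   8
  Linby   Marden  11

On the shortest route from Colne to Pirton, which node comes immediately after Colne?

Compare a few routes:
Colne → Arlen → Quorn → Pirton: 3+10+8 = 21
Colne → Arlen → Marden → Pirton: 3+4+8 = 15
Colne → Irby → Arlen → Marden → Pirton: 8+2+4+8 = 22
Colne → Arlen → Irby → Ulver → Pirton: 3+2+5+11 = 21
Cheapest is Colne → Arlen → Marden → Pirton at 15 min.
So from Colne the first move is to Arlen.

Arlen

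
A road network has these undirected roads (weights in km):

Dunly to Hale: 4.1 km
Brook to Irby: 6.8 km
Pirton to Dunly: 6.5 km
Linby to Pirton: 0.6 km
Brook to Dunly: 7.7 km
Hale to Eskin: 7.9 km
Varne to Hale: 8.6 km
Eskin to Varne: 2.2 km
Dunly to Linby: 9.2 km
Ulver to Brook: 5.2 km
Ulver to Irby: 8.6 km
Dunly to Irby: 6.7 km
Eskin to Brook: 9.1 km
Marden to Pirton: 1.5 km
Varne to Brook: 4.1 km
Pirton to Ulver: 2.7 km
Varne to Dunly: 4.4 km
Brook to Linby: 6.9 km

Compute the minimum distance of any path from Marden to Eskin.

Running Dijkstra from Marden:
Marden: 0
Pirton: 1.5  (via Marden)
Linby: 2.1  (via Pirton)
Ulver: 4.2  (via Pirton)
Dunly: 8  (via Pirton)
Brook: 9  (via Linby)
Hale: 12.1  (via Dunly)
Varne: 12.4  (via Dunly)
Irby: 12.8  (via Ulver)
Eskin: 14.6  (via Varne)
Shortest route: Marden–Pirton–Dunly–Varne–Eskin = 14.6 km.

14.6 km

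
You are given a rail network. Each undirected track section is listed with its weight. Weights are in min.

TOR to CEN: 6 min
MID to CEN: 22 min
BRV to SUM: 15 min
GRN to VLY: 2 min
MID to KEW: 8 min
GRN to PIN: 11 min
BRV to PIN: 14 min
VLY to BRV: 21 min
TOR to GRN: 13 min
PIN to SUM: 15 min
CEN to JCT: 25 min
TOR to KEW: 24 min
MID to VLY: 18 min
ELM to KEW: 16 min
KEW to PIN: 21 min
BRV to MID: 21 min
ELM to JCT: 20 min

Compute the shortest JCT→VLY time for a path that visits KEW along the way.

62 min

Shortest JCT→KEW: JCT → ELM → KEW = 36
Shortest KEW→VLY: KEW → MID → VLY = 26
Total via KEW: 36 + 26 = 62 min.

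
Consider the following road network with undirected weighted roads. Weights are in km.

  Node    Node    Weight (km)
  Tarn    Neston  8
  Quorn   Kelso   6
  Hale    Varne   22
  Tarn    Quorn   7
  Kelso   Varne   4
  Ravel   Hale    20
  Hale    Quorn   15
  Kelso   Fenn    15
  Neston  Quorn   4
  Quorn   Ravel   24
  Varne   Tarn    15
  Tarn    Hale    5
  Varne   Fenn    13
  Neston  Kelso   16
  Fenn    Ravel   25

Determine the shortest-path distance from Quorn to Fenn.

Compare a few routes:
Quorn → Kelso → Fenn: 6+15 = 21
Quorn → Neston → Kelso → Fenn: 4+16+15 = 35
Quorn → Tarn → Varne → Fenn: 7+15+13 = 35
Quorn → Kelso → Varne → Fenn: 6+4+13 = 23
Cheapest is Quorn → Kelso → Fenn at 21 km.

21 km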